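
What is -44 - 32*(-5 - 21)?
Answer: 788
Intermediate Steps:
-44 - 32*(-5 - 21) = -44 - 32*(-26) = -44 + 832 = 788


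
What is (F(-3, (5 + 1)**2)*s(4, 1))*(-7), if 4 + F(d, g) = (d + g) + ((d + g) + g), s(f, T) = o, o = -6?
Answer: 4116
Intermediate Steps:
s(f, T) = -6
F(d, g) = -4 + 2*d + 3*g (F(d, g) = -4 + ((d + g) + ((d + g) + g)) = -4 + ((d + g) + (d + 2*g)) = -4 + (2*d + 3*g) = -4 + 2*d + 3*g)
(F(-3, (5 + 1)**2)*s(4, 1))*(-7) = ((-4 + 2*(-3) + 3*(5 + 1)**2)*(-6))*(-7) = ((-4 - 6 + 3*6**2)*(-6))*(-7) = ((-4 - 6 + 3*36)*(-6))*(-7) = ((-4 - 6 + 108)*(-6))*(-7) = (98*(-6))*(-7) = -588*(-7) = 4116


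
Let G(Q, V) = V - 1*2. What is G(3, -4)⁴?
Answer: 1296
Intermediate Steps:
G(Q, V) = -2 + V (G(Q, V) = V - 2 = -2 + V)
G(3, -4)⁴ = (-2 - 4)⁴ = (-6)⁴ = 1296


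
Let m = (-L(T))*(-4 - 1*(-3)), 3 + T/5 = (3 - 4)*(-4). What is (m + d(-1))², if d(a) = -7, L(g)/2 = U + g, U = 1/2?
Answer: 16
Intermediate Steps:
T = 5 (T = -15 + 5*((3 - 4)*(-4)) = -15 + 5*(-1*(-4)) = -15 + 5*4 = -15 + 20 = 5)
U = ½ ≈ 0.50000
L(g) = 1 + 2*g (L(g) = 2*(½ + g) = 1 + 2*g)
m = 11 (m = (-(1 + 2*5))*(-4 - 1*(-3)) = (-(1 + 10))*(-4 + 3) = -1*11*(-1) = -11*(-1) = 11)
(m + d(-1))² = (11 - 7)² = 4² = 16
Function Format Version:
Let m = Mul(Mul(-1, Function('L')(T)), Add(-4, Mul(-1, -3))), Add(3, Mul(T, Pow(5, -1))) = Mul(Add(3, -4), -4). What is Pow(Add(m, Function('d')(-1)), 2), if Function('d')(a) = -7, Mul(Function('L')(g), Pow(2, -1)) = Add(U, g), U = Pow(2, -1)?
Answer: 16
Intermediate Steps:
T = 5 (T = Add(-15, Mul(5, Mul(Add(3, -4), -4))) = Add(-15, Mul(5, Mul(-1, -4))) = Add(-15, Mul(5, 4)) = Add(-15, 20) = 5)
U = Rational(1, 2) ≈ 0.50000
Function('L')(g) = Add(1, Mul(2, g)) (Function('L')(g) = Mul(2, Add(Rational(1, 2), g)) = Add(1, Mul(2, g)))
m = 11 (m = Mul(Mul(-1, Add(1, Mul(2, 5))), Add(-4, Mul(-1, -3))) = Mul(Mul(-1, Add(1, 10)), Add(-4, 3)) = Mul(Mul(-1, 11), -1) = Mul(-11, -1) = 11)
Pow(Add(m, Function('d')(-1)), 2) = Pow(Add(11, -7), 2) = Pow(4, 2) = 16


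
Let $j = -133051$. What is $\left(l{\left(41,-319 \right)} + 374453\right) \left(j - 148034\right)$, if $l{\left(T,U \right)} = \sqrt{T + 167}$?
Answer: $-105253121505 - 1124340 \sqrt{13} \approx -1.0526 \cdot 10^{11}$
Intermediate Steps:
$l{\left(T,U \right)} = \sqrt{167 + T}$
$\left(l{\left(41,-319 \right)} + 374453\right) \left(j - 148034\right) = \left(\sqrt{167 + 41} + 374453\right) \left(-133051 - 148034\right) = \left(\sqrt{208} + 374453\right) \left(-281085\right) = \left(4 \sqrt{13} + 374453\right) \left(-281085\right) = \left(374453 + 4 \sqrt{13}\right) \left(-281085\right) = -105253121505 - 1124340 \sqrt{13}$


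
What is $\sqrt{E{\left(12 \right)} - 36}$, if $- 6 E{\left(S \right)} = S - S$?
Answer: $6 i \approx 6.0 i$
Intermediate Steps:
$E{\left(S \right)} = 0$ ($E{\left(S \right)} = - \frac{S - S}{6} = \left(- \frac{1}{6}\right) 0 = 0$)
$\sqrt{E{\left(12 \right)} - 36} = \sqrt{0 - 36} = \sqrt{-36} = 6 i$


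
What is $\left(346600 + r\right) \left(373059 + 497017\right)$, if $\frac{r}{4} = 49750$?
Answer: $474713465600$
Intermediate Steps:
$r = 199000$ ($r = 4 \cdot 49750 = 199000$)
$\left(346600 + r\right) \left(373059 + 497017\right) = \left(346600 + 199000\right) \left(373059 + 497017\right) = 545600 \cdot 870076 = 474713465600$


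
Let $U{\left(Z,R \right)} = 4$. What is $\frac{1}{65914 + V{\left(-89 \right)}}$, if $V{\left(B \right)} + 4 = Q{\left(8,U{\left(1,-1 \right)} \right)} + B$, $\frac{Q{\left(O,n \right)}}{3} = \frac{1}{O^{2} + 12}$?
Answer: $\frac{76}{5002399} \approx 1.5193 \cdot 10^{-5}$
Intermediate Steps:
$Q{\left(O,n \right)} = \frac{3}{12 + O^{2}}$ ($Q{\left(O,n \right)} = \frac{3}{O^{2} + 12} = \frac{3}{12 + O^{2}}$)
$V{\left(B \right)} = - \frac{301}{76} + B$ ($V{\left(B \right)} = -4 + \left(\frac{3}{12 + 8^{2}} + B\right) = -4 + \left(\frac{3}{12 + 64} + B\right) = -4 + \left(\frac{3}{76} + B\right) = - \frac{301}{76} + B$)
$\frac{1}{65914 + V{\left(-89 \right)}} = \frac{1}{65914 - \frac{7065}{76}} = \frac{1}{\frac{5002399}{76}} = \frac{76}{5002399}$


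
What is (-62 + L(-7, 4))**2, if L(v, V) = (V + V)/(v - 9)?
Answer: 15625/4 ≈ 3906.3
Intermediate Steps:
L(v, V) = 2*V/(-9 + v) (L(v, V) = (2*V)/(-9 + v) = 2*V/(-9 + v))
(-62 + L(-7, 4))**2 = (-62 + 2*4/(-9 - 7))**2 = (-62 + 2*4/(-16))**2 = (-62 + 2*4*(-1/16))**2 = (-62 - 1/2)**2 = (-125/2)**2 = 15625/4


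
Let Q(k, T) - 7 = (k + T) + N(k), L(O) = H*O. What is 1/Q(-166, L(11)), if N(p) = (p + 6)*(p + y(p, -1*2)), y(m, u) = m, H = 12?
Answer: 1/53093 ≈ 1.8835e-5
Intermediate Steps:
N(p) = 2*p*(6 + p) (N(p) = (p + 6)*(p + p) = (6 + p)*(2*p) = 2*p*(6 + p))
L(O) = 12*O
Q(k, T) = 7 + T + k + 2*k*(6 + k) (Q(k, T) = 7 + ((k + T) + 2*k*(6 + k)) = 7 + ((T + k) + 2*k*(6 + k)) = 7 + (T + k + 2*k*(6 + k)) = 7 + T + k + 2*k*(6 + k))
1/Q(-166, L(11)) = 1/(7 + 12*11 + 2*(-166)**2 + 13*(-166)) = 1/(7 + 132 + 2*27556 - 2158) = 1/(7 + 132 + 55112 - 2158) = 1/53093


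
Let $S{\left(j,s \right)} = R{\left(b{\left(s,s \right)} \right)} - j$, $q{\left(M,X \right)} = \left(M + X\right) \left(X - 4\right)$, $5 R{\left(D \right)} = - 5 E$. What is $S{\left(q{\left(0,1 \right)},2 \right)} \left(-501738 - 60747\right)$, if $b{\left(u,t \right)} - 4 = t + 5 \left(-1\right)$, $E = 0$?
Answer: $-1687455$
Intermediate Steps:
$b{\left(u,t \right)} = -1 + t$ ($b{\left(u,t \right)} = 4 + \left(t + 5 \left(-1\right)\right) = 4 + \left(t - 5\right) = 4 + \left(-5 + t\right) = -1 + t$)
$R{\left(D \right)} = 0$ ($R{\left(D \right)} = \frac{\left(-5\right) 0}{5} = \frac{1}{5} \cdot 0 = 0$)
$q{\left(M,X \right)} = \left(-4 + X\right) \left(M + X\right)$ ($q{\left(M,X \right)} = \left(M + X\right) \left(-4 + X\right) = \left(-4 + X\right) \left(M + X\right)$)
$S{\left(j,s \right)} = - j$ ($S{\left(j,s \right)} = 0 - j = - j$)
$S{\left(q{\left(0,1 \right)},2 \right)} \left(-501738 - 60747\right) = - (1^{2} - 0 - 4 + 0 \cdot 1) \left(-501738 - 60747\right) = - (1 + 0 - 4 + 0) \left(-501738 - 60747\right) = \left(-1\right) \left(-3\right) \left(-562485\right) = 3 \left(-562485\right) = -1687455$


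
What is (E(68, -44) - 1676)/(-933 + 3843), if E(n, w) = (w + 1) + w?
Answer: -1763/2910 ≈ -0.60584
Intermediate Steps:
E(n, w) = 1 + 2*w (E(n, w) = (1 + w) + w = 1 + 2*w)
(E(68, -44) - 1676)/(-933 + 3843) = ((1 + 2*(-44)) - 1676)/(-933 + 3843) = ((1 - 88) - 1676)/2910 = (-87 - 1676)*(1/2910) = -1763*1/2910 = -1763/2910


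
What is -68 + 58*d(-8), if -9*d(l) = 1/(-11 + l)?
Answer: -11570/171 ≈ -67.661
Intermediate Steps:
d(l) = -1/(9*(-11 + l))
-68 + 58*d(-8) = -68 + 58*(-1/(-99 + 9*(-8))) = -68 + 58*(-1/(-99 - 72)) = -68 + 58*(-1/(-171)) = -68 + 58*(-1*(-1/171)) = -68 + 58*(1/171) = -68 + 58/171 = -11570/171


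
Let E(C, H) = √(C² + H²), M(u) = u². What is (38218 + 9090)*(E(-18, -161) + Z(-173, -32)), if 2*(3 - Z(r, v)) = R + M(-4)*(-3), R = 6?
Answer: 1135392 + 47308*√26245 ≈ 8.7994e+6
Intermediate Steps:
Z(r, v) = 24 (Z(r, v) = 3 - (6 + (-4)²*(-3))/2 = 3 - (6 + 16*(-3))/2 = 3 - (6 - 48)/2 = 3 - ½*(-42) = 3 + 21 = 24)
(38218 + 9090)*(E(-18, -161) + Z(-173, -32)) = (38218 + 9090)*(√((-18)² + (-161)²) + 24) = 47308*(√(324 + 25921) + 24) = 47308*(√26245 + 24) = 47308*(24 + √26245) = 1135392 + 47308*√26245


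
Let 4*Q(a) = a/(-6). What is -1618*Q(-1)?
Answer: -809/12 ≈ -67.417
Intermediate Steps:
Q(a) = -a/24 (Q(a) = (a/(-6))/4 = (a*(-⅙))/4 = (-a/6)/4 = -a/24)
-1618*Q(-1) = -(-809)*(-1)/12 = -1618*1/24 = -809/12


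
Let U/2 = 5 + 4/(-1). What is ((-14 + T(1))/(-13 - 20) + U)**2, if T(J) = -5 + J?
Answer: 784/121 ≈ 6.4793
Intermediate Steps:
U = 2 (U = 2*(5 + 4/(-1)) = 2*(5 + 4*(-1)) = 2*(5 - 4) = 2*1 = 2)
((-14 + T(1))/(-13 - 20) + U)**2 = ((-14 + (-5 + 1))/(-13 - 20) + 2)**2 = ((-14 - 4)/(-33) + 2)**2 = (-18*(-1/33) + 2)**2 = (6/11 + 2)**2 = (28/11)**2 = 784/121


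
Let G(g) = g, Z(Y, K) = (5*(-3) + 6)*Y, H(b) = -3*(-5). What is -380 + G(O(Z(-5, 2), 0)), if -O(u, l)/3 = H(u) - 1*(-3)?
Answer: -434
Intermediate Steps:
H(b) = 15
Z(Y, K) = -9*Y (Z(Y, K) = (-15 + 6)*Y = -9*Y)
O(u, l) = -54 (O(u, l) = -3*(15 - 1*(-3)) = -3*(15 + 3) = -3*18 = -54)
-380 + G(O(Z(-5, 2), 0)) = -380 - 54 = -434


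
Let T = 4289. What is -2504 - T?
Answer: -6793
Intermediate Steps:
-2504 - T = -2504 - 1*4289 = -2504 - 4289 = -6793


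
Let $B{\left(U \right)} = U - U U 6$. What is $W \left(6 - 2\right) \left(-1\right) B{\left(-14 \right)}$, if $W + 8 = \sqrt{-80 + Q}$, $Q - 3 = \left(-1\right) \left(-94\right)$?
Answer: $-38080 + 4760 \sqrt{17} \approx -18454.0$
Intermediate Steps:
$Q = 97$ ($Q = 3 - -94 = 3 + 94 = 97$)
$W = -8 + \sqrt{17}$ ($W = -8 + \sqrt{-80 + 97} = -8 + \sqrt{17} \approx -3.8769$)
$B{\left(U \right)} = U - 6 U^{2}$ ($B{\left(U \right)} = U - U^{2} \cdot 6 = U - 6 U^{2}$)
$W \left(6 - 2\right) \left(-1\right) B{\left(-14 \right)} = \left(-8 + \sqrt{17}\right) \left(6 - 2\right) \left(-1\right) \left(- 14 \left(1 - -84\right)\right) = \left(-8 + \sqrt{17}\right) 4 \left(-1\right) \left(- 14 \left(1 + 84\right)\right) = \left(-8 + \sqrt{17}\right) \left(-4\right) \left(\left(-14\right) 85\right) = \left(32 - 4 \sqrt{17}\right) \left(-1190\right) = -38080 + 4760 \sqrt{17}$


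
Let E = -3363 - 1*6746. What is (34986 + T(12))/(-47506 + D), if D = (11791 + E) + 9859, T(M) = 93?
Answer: -35079/35965 ≈ -0.97536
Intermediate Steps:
E = -10109 (E = -3363 - 6746 = -10109)
D = 11541 (D = (11791 - 10109) + 9859 = 1682 + 9859 = 11541)
(34986 + T(12))/(-47506 + D) = (34986 + 93)/(-47506 + 11541) = 35079/(-35965) = 35079*(-1/35965) = -35079/35965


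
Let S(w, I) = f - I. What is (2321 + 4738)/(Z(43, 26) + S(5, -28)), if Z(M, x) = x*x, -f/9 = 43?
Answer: 7059/317 ≈ 22.268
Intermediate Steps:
f = -387 (f = -9*43 = -387)
S(w, I) = -387 - I
Z(M, x) = x²
(2321 + 4738)/(Z(43, 26) + S(5, -28)) = (2321 + 4738)/(26² + (-387 - 1*(-28))) = 7059/(676 + (-387 + 28)) = 7059/(676 - 359) = 7059/317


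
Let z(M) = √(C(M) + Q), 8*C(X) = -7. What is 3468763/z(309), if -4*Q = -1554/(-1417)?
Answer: -6937526*I*√36918518/13027 ≈ -3.2358e+6*I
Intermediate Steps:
C(X) = -7/8 (C(X) = (⅛)*(-7) = -7/8)
Q = -777/2834 (Q = -(-777)/(2*(-1417)) = -(-777)*(-1)/(2*1417) = -¼*1554/1417 = -777/2834 ≈ -0.27417)
z(M) = I*√36918518/5668 (z(M) = √(-7/8 - 777/2834) = √(-13027/11336) = I*√36918518/5668)
3468763/z(309) = 3468763/((I*√36918518/5668)) = 3468763*(-2*I*√36918518/13027) = -6937526*I*√36918518/13027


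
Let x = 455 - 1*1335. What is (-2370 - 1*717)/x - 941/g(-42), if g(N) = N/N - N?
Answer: -695339/37840 ≈ -18.376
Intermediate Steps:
x = -880 (x = 455 - 1335 = -880)
g(N) = 1 - N
(-2370 - 1*717)/x - 941/g(-42) = (-2370 - 1*717)/(-880) - 941/(1 - 1*(-42)) = (-2370 - 717)*(-1/880) - 941/(1 + 42) = -3087*(-1/880) - 941/43 = 3087/880 - 941*1/43 = 3087/880 - 941/43 = -695339/37840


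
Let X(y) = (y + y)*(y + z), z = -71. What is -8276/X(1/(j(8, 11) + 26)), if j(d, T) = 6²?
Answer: 15906472/4401 ≈ 3614.3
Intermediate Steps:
j(d, T) = 36
X(y) = 2*y*(-71 + y) (X(y) = (y + y)*(y - 71) = (2*y)*(-71 + y) = 2*y*(-71 + y))
-8276/X(1/(j(8, 11) + 26)) = -8276*(36 + 26)/(2*(-71 + 1/(36 + 26))) = -8276*31/(-71 + 1/62) = -8276/(2*(1/62)*(-4401/62)) = -8276/(-4401/1922) = -8276*(-1922/4401) = 15906472/4401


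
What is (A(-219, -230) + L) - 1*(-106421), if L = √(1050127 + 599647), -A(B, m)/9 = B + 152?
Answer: 107024 + √1649774 ≈ 1.0831e+5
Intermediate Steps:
A(B, m) = -1368 - 9*B (A(B, m) = -9*(B + 152) = -9*(152 + B) = -1368 - 9*B)
L = √1649774 ≈ 1284.4
(A(-219, -230) + L) - 1*(-106421) = ((-1368 - 9*(-219)) + √1649774) - 1*(-106421) = ((-1368 + 1971) + √1649774) + 106421 = (603 + √1649774) + 106421 = 107024 + √1649774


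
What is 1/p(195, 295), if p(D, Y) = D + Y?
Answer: 1/490 ≈ 0.0020408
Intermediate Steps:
1/p(195, 295) = 1/(195 + 295) = 1/490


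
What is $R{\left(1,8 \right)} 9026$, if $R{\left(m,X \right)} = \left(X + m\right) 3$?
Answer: $243702$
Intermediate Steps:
$R{\left(m,X \right)} = 3 X + 3 m$
$R{\left(1,8 \right)} 9026 = \left(3 \cdot 8 + 3 \cdot 1\right) 9026 = \left(24 + 3\right) 9026 = 27 \cdot 9026 = 243702$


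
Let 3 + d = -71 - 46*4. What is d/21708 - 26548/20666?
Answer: -48469651/37384794 ≈ -1.2965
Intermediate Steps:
d = -258 (d = -3 + (-71 - 46*4) = -3 + (-71 - 184) = -3 - 255 = -258)
d/21708 - 26548/20666 = -258/21708 - 26548/20666 = -258*1/21708 - 26548*1/20666 = -43/3618 - 13274/10333 = -48469651/37384794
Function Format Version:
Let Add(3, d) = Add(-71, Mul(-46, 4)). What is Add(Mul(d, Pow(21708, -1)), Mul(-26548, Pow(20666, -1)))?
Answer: Rational(-48469651, 37384794) ≈ -1.2965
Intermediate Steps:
d = -258 (d = Add(-3, Add(-71, Mul(-46, 4))) = Add(-3, Add(-71, -184)) = Add(-3, -255) = -258)
Add(Mul(d, Pow(21708, -1)), Mul(-26548, Pow(20666, -1))) = Add(Mul(-258, Pow(21708, -1)), Mul(-26548, Pow(20666, -1))) = Add(Mul(-258, Rational(1, 21708)), Mul(-26548, Rational(1, 20666))) = Add(Rational(-43, 3618), Rational(-13274, 10333)) = Rational(-48469651, 37384794)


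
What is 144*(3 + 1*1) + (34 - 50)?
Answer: 560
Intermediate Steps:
144*(3 + 1*1) + (34 - 50) = 144*(3 + 1) - 16 = 144*4 - 16 = 576 - 16 = 560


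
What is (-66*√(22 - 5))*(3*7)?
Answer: -1386*√17 ≈ -5714.6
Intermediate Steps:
(-66*√(22 - 5))*(3*7) = -66*√17*21 = -1386*√17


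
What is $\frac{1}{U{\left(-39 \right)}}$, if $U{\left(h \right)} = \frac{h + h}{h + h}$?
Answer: $1$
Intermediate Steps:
$U{\left(h \right)} = 1$ ($U{\left(h \right)} = \frac{2 h}{2 h} = 2 h \frac{1}{2 h} = 1$)
$\frac{1}{U{\left(-39 \right)}} = 1^{-1} = 1$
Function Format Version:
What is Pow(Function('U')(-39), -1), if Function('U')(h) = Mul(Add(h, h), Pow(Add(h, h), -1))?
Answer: 1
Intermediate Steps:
Function('U')(h) = 1 (Function('U')(h) = Mul(Mul(2, h), Pow(Mul(2, h), -1)) = Mul(Mul(2, h), Mul(Rational(1, 2), Pow(h, -1))) = 1)
Pow(Function('U')(-39), -1) = Pow(1, -1) = 1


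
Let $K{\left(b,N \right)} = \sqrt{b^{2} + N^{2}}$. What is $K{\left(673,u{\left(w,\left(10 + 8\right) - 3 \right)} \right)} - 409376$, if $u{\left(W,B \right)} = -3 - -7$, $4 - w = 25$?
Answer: $-409376 + \sqrt{452945} \approx -4.087 \cdot 10^{5}$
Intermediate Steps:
$w = -21$ ($w = 4 - 25 = -21$)
$u{\left(W,B \right)} = 4$ ($u{\left(W,B \right)} = -3 + 7 = 4$)
$K{\left(b,N \right)} = \sqrt{N^{2} + b^{2}}$
$K{\left(673,u{\left(w,\left(10 + 8\right) - 3 \right)} \right)} - 409376 = \sqrt{4^{2} + 673^{2}} - 409376 = \sqrt{16 + 452929} - 409376 = \sqrt{452945} - 409376 = -409376 + \sqrt{452945}$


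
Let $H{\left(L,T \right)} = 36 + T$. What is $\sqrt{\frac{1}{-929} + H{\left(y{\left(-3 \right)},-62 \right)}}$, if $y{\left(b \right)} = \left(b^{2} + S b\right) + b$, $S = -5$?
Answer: $\frac{i \sqrt{22439995}}{929} \approx 5.0991 i$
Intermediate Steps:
$y{\left(b \right)} = b^{2} - 4 b$ ($y{\left(b \right)} = \left(b^{2} - 5 b\right) + b = b^{2} - 4 b$)
$\sqrt{\frac{1}{-929} + H{\left(y{\left(-3 \right)},-62 \right)}} = \sqrt{\frac{1}{-929} + \left(36 - 62\right)} = \sqrt{- \frac{1}{929} - 26} = \sqrt{- \frac{24155}{929}} = \frac{i \sqrt{22439995}}{929}$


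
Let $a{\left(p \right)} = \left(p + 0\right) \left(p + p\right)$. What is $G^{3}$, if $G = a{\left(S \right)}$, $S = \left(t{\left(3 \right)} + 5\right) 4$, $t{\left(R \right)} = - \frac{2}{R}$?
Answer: $\frac{158164877312}{729} \approx 2.1696 \cdot 10^{8}$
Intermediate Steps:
$S = \frac{52}{3}$ ($S = \left(- \frac{2}{3} + 5\right) 4 = \frac{13}{3} \cdot 4 = \frac{52}{3} \approx 17.333$)
$a{\left(p \right)} = 2 p^{2}$ ($a{\left(p \right)} = p 2 p = 2 p^{2}$)
$G = \frac{5408}{9}$ ($G = 2 \left(\frac{52}{3}\right)^{2} = 2 \cdot \frac{2704}{9} = \frac{5408}{9} \approx 600.89$)
$G^{3} = \left(\frac{5408}{9}\right)^{3} = \frac{158164877312}{729}$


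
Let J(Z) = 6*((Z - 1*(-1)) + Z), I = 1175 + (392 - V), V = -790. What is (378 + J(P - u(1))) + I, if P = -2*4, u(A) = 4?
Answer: 2597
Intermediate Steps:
I = 2357 (I = 1175 + (392 - 1*(-790)) = 1175 + (392 + 790) = 1175 + 1182 = 2357)
P = -8
J(Z) = 6 + 12*Z (J(Z) = 6*((Z + 1) + Z) = 6*((1 + Z) + Z) = 6*(1 + 2*Z) = 6 + 12*Z)
(378 + J(P - u(1))) + I = (378 + (6 + 12*(-8 - 1*4))) + 2357 = (378 + (6 + 12*(-8 - 4))) + 2357 = (378 + (6 + 12*(-12))) + 2357 = (378 + (6 - 144)) + 2357 = (378 - 138) + 2357 = 240 + 2357 = 2597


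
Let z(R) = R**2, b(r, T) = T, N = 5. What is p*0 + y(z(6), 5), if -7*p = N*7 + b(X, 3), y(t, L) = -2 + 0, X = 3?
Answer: -2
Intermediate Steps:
y(t, L) = -2
p = -38/7 (p = -(5*7 + 3)/7 = -(35 + 3)/7 = -1/7*38 = -38/7 ≈ -5.4286)
p*0 + y(z(6), 5) = -38/7*0 - 2 = 0 - 2 = -2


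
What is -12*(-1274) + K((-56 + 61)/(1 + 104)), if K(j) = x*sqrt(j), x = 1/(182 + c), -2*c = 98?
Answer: 15288 + sqrt(21)/2793 ≈ 15288.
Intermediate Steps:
c = -49 (c = -1/2*98 = -49)
x = 1/133 (x = 1/(182 - 49) = 1/133 ≈ 0.0075188)
K(j) = sqrt(j)/133
-12*(-1274) + K((-56 + 61)/(1 + 104)) = -12*(-1274) + sqrt((-56 + 61)/(1 + 104))/133 = 15288 + sqrt(5/105)/133 = 15288 + sqrt(5*(1/105))/133 = 15288 + sqrt(1/21)/133 = 15288 + (sqrt(21)/21)/133 = 15288 + sqrt(21)/2793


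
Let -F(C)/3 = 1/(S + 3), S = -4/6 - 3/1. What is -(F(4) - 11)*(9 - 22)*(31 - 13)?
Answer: -1521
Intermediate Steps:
S = -11/3 (S = -4*⅙ - 3*1 = -⅔ - 3 = -11/3 ≈ -3.6667)
F(C) = 9/2 (F(C) = -3/(-11/3 + 3) = -3/(-⅔) = -3*(-3/2) = 9/2)
-(F(4) - 11)*(9 - 22)*(31 - 13) = -(9/2 - 11)*(9 - 22)*(31 - 13) = -(-13/2*(-13))*18 = -169*18/2 = -1*1521 = -1521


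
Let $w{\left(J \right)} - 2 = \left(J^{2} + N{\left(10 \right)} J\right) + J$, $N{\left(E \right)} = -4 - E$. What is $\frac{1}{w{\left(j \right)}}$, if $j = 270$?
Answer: $\frac{1}{69392} \approx 1.4411 \cdot 10^{-5}$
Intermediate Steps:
$w{\left(J \right)} = 2 + J^{2} - 13 J$ ($w{\left(J \right)} = 2 + \left(\left(J^{2} + \left(-4 - 10\right) J\right) + J\right) = 2 + \left(\left(J^{2} - 14 J\right) + J\right) = 2 + \left(J^{2} - 13 J\right) = 2 + J^{2} - 13 J$)
$\frac{1}{w{\left(j \right)}} = \frac{1}{2 + 270^{2} - 3510} = \frac{1}{2 + 72900 - 3510} = \frac{1}{69392}$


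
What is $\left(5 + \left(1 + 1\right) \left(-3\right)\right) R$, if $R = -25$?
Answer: $25$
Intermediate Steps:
$\left(5 + \left(1 + 1\right) \left(-3\right)\right) R = \left(5 + \left(1 + 1\right) \left(-3\right)\right) \left(-25\right) = \left(5 + 2 \left(-3\right)\right) \left(-25\right) = \left(5 - 6\right) \left(-25\right) = \left(-1\right) \left(-25\right) = 25$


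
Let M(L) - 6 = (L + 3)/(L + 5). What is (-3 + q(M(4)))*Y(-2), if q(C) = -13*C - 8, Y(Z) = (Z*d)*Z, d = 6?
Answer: -7136/3 ≈ -2378.7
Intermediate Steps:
Y(Z) = 6*Z**2 (Y(Z) = (Z*6)*Z = (6*Z)*Z = 6*Z**2)
M(L) = 6 + (3 + L)/(5 + L) (M(L) = 6 + (L + 3)/(L + 5) = 6 + (3 + L)/(5 + L))
q(C) = -8 - 13*C
(-3 + q(M(4)))*Y(-2) = (-3 + (-8 - 13*(33 + 7*4)/(5 + 4)))*(6*(-2)**2) = (-3 + (-8 - 13*(33 + 28)/9))*(6*4) = (-3 + (-8 - 13*61/9))*24 = (-3 + (-8 - 793/9))*24 = (-3 - 865/9)*24 = -892/9*24 = -7136/3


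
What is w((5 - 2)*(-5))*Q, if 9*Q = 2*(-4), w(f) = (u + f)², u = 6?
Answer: -72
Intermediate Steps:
w(f) = (6 + f)²
Q = -8/9 (Q = (2*(-4))/9 = (⅑)*(-8) = -8/9 ≈ -0.88889)
w((5 - 2)*(-5))*Q = (6 + (5 - 2)*(-5))²*(-8/9) = (6 + 3*(-5))²*(-8/9) = (6 - 15)²*(-8/9) = (-9)²*(-8/9) = 81*(-8/9) = -72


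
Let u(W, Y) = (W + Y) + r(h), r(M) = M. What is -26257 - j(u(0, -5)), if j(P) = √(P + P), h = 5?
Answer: -26257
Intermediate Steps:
u(W, Y) = 5 + W + Y (u(W, Y) = (W + Y) + 5 = 5 + W + Y)
j(P) = √2*√P (j(P) = √(2*P) = √2*√P)
-26257 - j(u(0, -5)) = -26257 - √2*√(5 + 0 - 5) = -26257 - √2*√0 = -26257 - √2*0 = -26257 - 1*0 = -26257 + 0 = -26257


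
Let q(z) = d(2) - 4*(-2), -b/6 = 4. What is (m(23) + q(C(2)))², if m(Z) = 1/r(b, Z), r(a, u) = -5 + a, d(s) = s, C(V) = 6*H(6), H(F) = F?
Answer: 83521/841 ≈ 99.312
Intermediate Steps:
b = -24 (b = -6*4 = -24)
C(V) = 36 (C(V) = 6*6 = 36)
m(Z) = -1/29 (m(Z) = 1/(-5 - 24) = 1/(-29) = -1/29)
q(z) = 10 (q(z) = 2 - 4*(-2) = 2 + 8 = 10)
(m(23) + q(C(2)))² = (-1/29 + 10)² = (289/29)² = 83521/841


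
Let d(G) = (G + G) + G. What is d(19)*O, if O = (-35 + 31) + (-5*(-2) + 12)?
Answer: 1026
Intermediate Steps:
d(G) = 3*G (d(G) = 2*G + G = 3*G)
O = 18 (O = -4 + (10 + 12) = -4 + 22 = 18)
d(19)*O = (3*19)*18 = 57*18 = 1026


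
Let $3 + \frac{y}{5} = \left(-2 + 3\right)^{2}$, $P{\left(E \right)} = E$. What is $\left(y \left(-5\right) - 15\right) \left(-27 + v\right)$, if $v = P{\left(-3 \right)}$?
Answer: $-1050$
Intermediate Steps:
$v = -3$
$y = -10$ ($y = -15 + 5 \left(-2 + 3\right)^{2} = -15 + 5 \cdot 1^{2} = -15 + 5 \cdot 1 = -15 + 5 = -10$)
$\left(y \left(-5\right) - 15\right) \left(-27 + v\right) = \left(\left(-10\right) \left(-5\right) - 15\right) \left(-27 - 3\right) = \left(50 - 15\right) \left(-30\right) = 35 \left(-30\right) = -1050$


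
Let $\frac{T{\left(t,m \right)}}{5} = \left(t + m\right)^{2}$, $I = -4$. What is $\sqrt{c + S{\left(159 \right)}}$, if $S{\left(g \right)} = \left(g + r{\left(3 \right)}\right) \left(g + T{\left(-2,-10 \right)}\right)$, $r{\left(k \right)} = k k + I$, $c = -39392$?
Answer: $2 \sqrt{26191} \approx 323.67$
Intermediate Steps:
$T{\left(t,m \right)} = 5 \left(m + t\right)^{2}$ ($T{\left(t,m \right)} = 5 \left(t + m\right)^{2} = 5 \left(m + t\right)^{2}$)
$r{\left(k \right)} = -4 + k^{2}$ ($r{\left(k \right)} = k k - 4 = k^{2} - 4 = -4 + k^{2}$)
$S{\left(g \right)} = \left(5 + g\right) \left(720 + g\right)$ ($S{\left(g \right)} = \left(g - \left(4 - 3^{2}\right)\right) \left(g + 5 \left(-10 - 2\right)^{2}\right) = \left(g + \left(-4 + 9\right)\right) \left(g + 5 \left(-12\right)^{2}\right) = \left(g + 5\right) \left(g + 5 \cdot 144\right) = \left(5 + g\right) \left(g + 720\right) = \left(5 + g\right) \left(720 + g\right)$)
$\sqrt{c + S{\left(159 \right)}} = \sqrt{-39392 + \left(3600 + 159^{2} + 725 \cdot 159\right)} = \sqrt{-39392 + \left(3600 + 25281 + 115275\right)} = \sqrt{-39392 + 144156} = \sqrt{104764} = 2 \sqrt{26191}$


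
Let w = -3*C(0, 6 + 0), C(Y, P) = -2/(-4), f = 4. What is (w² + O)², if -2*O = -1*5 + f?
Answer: 121/16 ≈ 7.5625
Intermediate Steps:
C(Y, P) = ½ (C(Y, P) = -2*(-¼) = ½)
w = -3/2 (w = -3*½ = -3/2 ≈ -1.5000)
O = ½ (O = -(-1*5 + 4)/2 = -(-5 + 4)/2 = -½*(-1) = ½ ≈ 0.50000)
(w² + O)² = ((-3/2)² + ½)² = (9/4 + ½)² = (11/4)² = 121/16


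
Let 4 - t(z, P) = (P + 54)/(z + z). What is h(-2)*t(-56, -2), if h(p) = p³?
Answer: -250/7 ≈ -35.714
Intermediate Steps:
t(z, P) = 4 - (54 + P)/(2*z) (t(z, P) = 4 - (P + 54)/(z + z) = 4 - (54 + P)/(2*z))
h(-2)*t(-56, -2) = (-2)³*((½)*(-54 - 1*(-2) + 8*(-56))/(-56)) = -4*(-1)*(-54 + 2 - 448)/56 = -4*(-1)*(-500)/56 = -8*125/28 = -250/7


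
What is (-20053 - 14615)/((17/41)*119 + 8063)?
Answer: -710694/166303 ≈ -4.2735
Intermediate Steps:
(-20053 - 14615)/((17/41)*119 + 8063) = -34668/((17*(1/41))*119 + 8063) = -34668/((17/41)*119 + 8063) = -34668/(2023/41 + 8063) = -34668/332606/41 = -34668*41/332606 = -710694/166303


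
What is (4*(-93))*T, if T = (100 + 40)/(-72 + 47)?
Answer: 10416/5 ≈ 2083.2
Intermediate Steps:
T = -28/5 (T = 140/(-25) = 140*(-1/25) = -28/5 ≈ -5.6000)
(4*(-93))*T = (4*(-93))*(-28/5) = -372*(-28/5) = 10416/5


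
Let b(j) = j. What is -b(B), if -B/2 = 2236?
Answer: 4472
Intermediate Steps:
B = -4472 (B = -2*2236 = -4472)
-b(B) = -1*(-4472) = 4472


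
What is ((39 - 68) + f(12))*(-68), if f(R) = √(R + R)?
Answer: 1972 - 136*√6 ≈ 1638.9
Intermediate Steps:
f(R) = √2*√R (f(R) = √(2*R) = √2*√R)
((39 - 68) + f(12))*(-68) = ((39 - 68) + √2*√12)*(-68) = (-29 + √2*(2*√3))*(-68) = (-29 + 2*√6)*(-68) = 1972 - 136*√6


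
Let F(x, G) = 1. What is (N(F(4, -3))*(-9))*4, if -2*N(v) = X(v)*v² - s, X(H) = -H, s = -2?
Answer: 18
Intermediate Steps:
N(v) = -1 + v³/2 (N(v) = -((-v)*v² - 1*(-2))/2 = -(-v³ + 2)/2 = -(2 - v³)/2 = -1 + v³/2)
(N(F(4, -3))*(-9))*4 = ((-1 + (½)*1³)*(-9))*4 = ((-1 + (½)*1)*(-9))*4 = ((-1 + ½)*(-9))*4 = -½*(-9)*4 = (9/2)*4 = 18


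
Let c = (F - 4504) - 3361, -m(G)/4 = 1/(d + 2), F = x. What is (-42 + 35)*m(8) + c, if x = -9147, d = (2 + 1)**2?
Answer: -187104/11 ≈ -17009.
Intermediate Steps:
d = 9 (d = 3**2 = 9)
F = -9147
m(G) = -4/11 (m(G) = -4/(9 + 2) = -4/11)
c = -17012 (c = (-9147 - 4504) - 3361 = -13651 - 3361 = -17012)
(-42 + 35)*m(8) + c = (-42 + 35)*(-4/11) - 17012 = -7*(-4/11) - 17012 = 28/11 - 17012 = -187104/11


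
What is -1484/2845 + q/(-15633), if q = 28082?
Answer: -103092662/44475885 ≈ -2.3179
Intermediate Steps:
-1484/2845 + q/(-15633) = -1484/2845 + 28082/(-15633) = -1484*1/2845 + 28082*(-1/15633) = -1484/2845 - 28082/15633 = -103092662/44475885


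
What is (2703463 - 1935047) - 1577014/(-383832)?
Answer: 147472113563/191916 ≈ 7.6842e+5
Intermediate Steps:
(2703463 - 1935047) - 1577014/(-383832) = 768416 - 1577014*(-1/383832) = 768416 + 788507/191916 = 147472113563/191916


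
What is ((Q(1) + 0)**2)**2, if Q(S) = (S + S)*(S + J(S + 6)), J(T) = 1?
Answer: 256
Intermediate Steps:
Q(S) = 2*S*(1 + S) (Q(S) = (S + S)*(S + 1) = (2*S)*(1 + S) = 2*S*(1 + S))
((Q(1) + 0)**2)**2 = ((2*1*(1 + 1) + 0)**2)**2 = ((2*1*2 + 0)**2)**2 = ((4 + 0)**2)**2 = (4**2)**2 = 16**2 = 256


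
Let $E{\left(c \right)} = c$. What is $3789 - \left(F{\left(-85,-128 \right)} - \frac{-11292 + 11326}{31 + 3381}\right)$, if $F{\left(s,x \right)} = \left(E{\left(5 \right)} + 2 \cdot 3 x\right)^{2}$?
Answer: $- \frac{986716263}{1706} \approx -5.7838 \cdot 10^{5}$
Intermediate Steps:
$F{\left(s,x \right)} = \left(5 + 6 x\right)^{2}$ ($F{\left(s,x \right)} = \left(5 + 2 \cdot 3 x\right)^{2} = \left(5 + 6 x\right)^{2}$)
$3789 - \left(F{\left(-85,-128 \right)} - \frac{-11292 + 11326}{31 + 3381}\right) = 3789 - \left(\left(5 + 6 \left(-128\right)\right)^{2} - \frac{-11292 + 11326}{31 + 3381}\right) = 3789 - \left(\left(5 - 768\right)^{2} - \frac{34}{3412}\right) = 3789 - \left(\left(-763\right)^{2} - 34 \cdot \frac{1}{3412}\right) = 3789 - \left(582169 - \frac{17}{1706}\right) = 3789 - \frac{993180297}{1706} = - \frac{986716263}{1706}$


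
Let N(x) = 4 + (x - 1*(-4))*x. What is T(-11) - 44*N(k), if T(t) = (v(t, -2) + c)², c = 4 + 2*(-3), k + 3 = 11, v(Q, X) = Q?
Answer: -4231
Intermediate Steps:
k = 8 (k = -3 + 11 = 8)
c = -2 (c = 4 - 6 = -2)
N(x) = 4 + x*(4 + x) (N(x) = 4 + (x + 4)*x = 4 + (4 + x)*x = 4 + x*(4 + x))
T(t) = (-2 + t)² (T(t) = (t - 2)² = (-2 + t)²)
T(-11) - 44*N(k) = (-2 - 11)² - 44*(4 + 8² + 4*8) = (-13)² - 44*(4 + 64 + 32) = 169 - 44*100 = 169 - 4400 = -4231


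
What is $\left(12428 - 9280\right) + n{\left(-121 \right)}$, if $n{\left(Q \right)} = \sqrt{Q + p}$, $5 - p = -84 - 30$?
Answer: $3148 + i \sqrt{2} \approx 3148.0 + 1.4142 i$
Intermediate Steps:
$p = 119$ ($p = 5 - \left(-84 - 30\right) = 5 - -114 = 5 + 114 = 119$)
$n{\left(Q \right)} = \sqrt{119 + Q}$ ($n{\left(Q \right)} = \sqrt{Q + 119} = \sqrt{119 + Q}$)
$\left(12428 - 9280\right) + n{\left(-121 \right)} = \left(12428 - 9280\right) + \sqrt{119 - 121} = 3148 + \sqrt{-2} = 3148 + i \sqrt{2}$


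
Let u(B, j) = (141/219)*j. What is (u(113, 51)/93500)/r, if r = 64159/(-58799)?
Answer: -8290659/25759838500 ≈ -0.00032184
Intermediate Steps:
u(B, j) = 47*j/73 (u(B, j) = (141*(1/219))*j = 47*j/73)
r = -64159/58799 (r = 64159*(-1/58799) = -64159/58799 ≈ -1.0912)
(u(113, 51)/93500)/r = (((47/73)*51)/93500)/(-64159/58799) = ((2397/73)*(1/93500))*(-58799/64159) = (141/401500)*(-58799/64159) = -8290659/25759838500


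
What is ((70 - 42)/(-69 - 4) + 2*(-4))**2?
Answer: 374544/5329 ≈ 70.284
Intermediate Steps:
((70 - 42)/(-69 - 4) + 2*(-4))**2 = (28/(-73) - 8)**2 = (28*(-1/73) - 8)**2 = (-28/73 - 8)**2 = (-612/73)**2 = 374544/5329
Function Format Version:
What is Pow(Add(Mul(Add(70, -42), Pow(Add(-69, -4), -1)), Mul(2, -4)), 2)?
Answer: Rational(374544, 5329) ≈ 70.284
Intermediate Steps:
Pow(Add(Mul(Add(70, -42), Pow(Add(-69, -4), -1)), Mul(2, -4)), 2) = Pow(Add(Mul(28, Pow(-73, -1)), -8), 2) = Pow(Add(Mul(28, Rational(-1, 73)), -8), 2) = Pow(Add(Rational(-28, 73), -8), 2) = Pow(Rational(-612, 73), 2) = Rational(374544, 5329)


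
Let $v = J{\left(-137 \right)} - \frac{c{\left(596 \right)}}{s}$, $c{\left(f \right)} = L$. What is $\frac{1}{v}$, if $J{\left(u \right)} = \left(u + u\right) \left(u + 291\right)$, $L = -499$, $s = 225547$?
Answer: $- \frac{225547}{9517180713} \approx -2.3699 \cdot 10^{-5}$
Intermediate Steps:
$c{\left(f \right)} = -499$
$J{\left(u \right)} = 2 u \left(291 + u\right)$
$v = - \frac{9517180713}{225547}$ ($v = 2 \left(-137\right) \left(291 - 137\right) - - \frac{499}{225547} = 2 \left(-137\right) 154 - \left(-499\right) \frac{1}{225547} = -42196 - - \frac{499}{225547} = -42196 + \frac{499}{225547} = - \frac{9517180713}{225547} \approx -42196.0$)
$\frac{1}{v} = \frac{1}{- \frac{9517180713}{225547}} = - \frac{225547}{9517180713}$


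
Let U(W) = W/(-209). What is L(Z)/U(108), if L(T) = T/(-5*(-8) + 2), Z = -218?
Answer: 22781/2268 ≈ 10.045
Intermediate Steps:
L(T) = T/42 (L(T) = T/(40 + 2) = T/42)
U(W) = -W/209 (U(W) = W*(-1/209) = -W/209)
L(Z)/U(108) = ((1/42)*(-218))/((-1/209*108)) = -109/(21*(-108/209)) = -109/21*(-209/108) = 22781/2268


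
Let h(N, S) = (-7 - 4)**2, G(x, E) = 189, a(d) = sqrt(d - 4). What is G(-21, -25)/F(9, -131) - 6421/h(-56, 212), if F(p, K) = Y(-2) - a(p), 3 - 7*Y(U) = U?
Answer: -40237/484 - 9261*sqrt(5)/220 ≈ -177.26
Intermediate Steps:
a(d) = sqrt(-4 + d)
Y(U) = 3/7 - U/7
F(p, K) = 5/7 - sqrt(-4 + p) (F(p, K) = (3/7 - 1/7*(-2)) - sqrt(-4 + p) = (3/7 + 2/7) - sqrt(-4 + p) = 5/7 - sqrt(-4 + p))
h(N, S) = 121 (h(N, S) = (-11)**2 = 121)
G(-21, -25)/F(9, -131) - 6421/h(-56, 212) = 189/(5/7 - sqrt(-4 + 9)) - 6421/121 = 189/(5/7 - sqrt(5)) - 6421*1/121 = 189/(5/7 - sqrt(5)) - 6421/121 = -6421/121 + 189/(5/7 - sqrt(5))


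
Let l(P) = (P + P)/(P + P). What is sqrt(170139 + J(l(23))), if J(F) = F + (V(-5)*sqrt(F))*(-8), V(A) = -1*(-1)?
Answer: 2*sqrt(42533) ≈ 412.47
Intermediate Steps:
l(P) = 1 (l(P) = (2*P)/((2*P)) = (2*P)*(1/(2*P)) = 1)
V(A) = 1
J(F) = F - 8*sqrt(F) (J(F) = F + (1*sqrt(F))*(-8) = F + sqrt(F)*(-8) = F - 8*sqrt(F))
sqrt(170139 + J(l(23))) = sqrt(170139 + (1 - 8*sqrt(1))) = sqrt(170139 + (1 - 8*1)) = sqrt(170139 + (1 - 8)) = sqrt(170139 - 7) = sqrt(170132) = 2*sqrt(42533)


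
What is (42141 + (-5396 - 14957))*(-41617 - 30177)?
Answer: -1564247672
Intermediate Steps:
(42141 + (-5396 - 14957))*(-41617 - 30177) = (42141 - 20353)*(-71794) = 21788*(-71794) = -1564247672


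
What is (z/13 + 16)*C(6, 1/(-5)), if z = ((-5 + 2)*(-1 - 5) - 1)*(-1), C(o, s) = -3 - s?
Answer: -2674/65 ≈ -41.138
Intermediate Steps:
z = -17 (z = (-3*(-6) - 1)*(-1) = (18 - 1)*(-1) = 17*(-1) = -17)
(z/13 + 16)*C(6, 1/(-5)) = (-17/13 + 16)*(-3 - 1/(-5)) = (-17*1/13 + 16)*(-3 - 1*(-⅕)) = (-17/13 + 16)*(-3 + ⅕) = (191/13)*(-14/5) = -2674/65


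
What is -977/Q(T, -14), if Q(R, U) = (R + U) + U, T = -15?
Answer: 977/43 ≈ 22.721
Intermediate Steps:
Q(R, U) = R + 2*U
-977/Q(T, -14) = -977/(-15 + 2*(-14)) = -977/(-15 - 28) = -977/(-43) = -977*(-1/43) = 977/43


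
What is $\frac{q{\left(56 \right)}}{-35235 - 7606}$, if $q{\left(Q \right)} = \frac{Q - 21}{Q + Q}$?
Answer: $- \frac{5}{685456} \approx -7.2944 \cdot 10^{-6}$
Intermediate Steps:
$q{\left(Q \right)} = \frac{-21 + Q}{2 Q}$
$\frac{q{\left(56 \right)}}{-35235 - 7606} = \frac{\frac{1}{2} \cdot \frac{1}{56} \left(-21 + 56\right)}{-35235 - 7606} = \frac{\frac{1}{2} \cdot \frac{1}{56} \cdot 35}{-35235 - 7606} = \frac{5}{16 \left(-42841\right)} = \frac{5}{16} \left(- \frac{1}{42841}\right) = - \frac{5}{685456}$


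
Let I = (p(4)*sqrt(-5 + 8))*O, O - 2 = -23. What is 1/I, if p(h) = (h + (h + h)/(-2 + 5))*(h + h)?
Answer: -sqrt(3)/3360 ≈ -0.00051549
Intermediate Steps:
O = -21 (O = 2 - 23 = -21)
p(h) = 10*h**2/3 (p(h) = (h + (2*h)/3)*(2*h) = (h + (2*h)*(1/3))*(2*h) = (h + 2*h/3)*(2*h) = (5*h/3)*(2*h) = 10*h**2/3)
I = -1120*sqrt(3) (I = (((10/3)*4**2)*sqrt(-5 + 8))*(-21) = (((10/3)*16)*sqrt(3))*(-21) = (160*sqrt(3)/3)*(-21) = -1120*sqrt(3) ≈ -1939.9)
1/I = 1/(-1120*sqrt(3)) = -sqrt(3)/3360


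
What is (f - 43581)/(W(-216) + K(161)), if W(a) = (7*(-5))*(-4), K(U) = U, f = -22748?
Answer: -66329/301 ≈ -220.36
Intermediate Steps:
W(a) = 140 (W(a) = -35*(-4) = 140)
(f - 43581)/(W(-216) + K(161)) = (-22748 - 43581)/(140 + 161) = -66329/301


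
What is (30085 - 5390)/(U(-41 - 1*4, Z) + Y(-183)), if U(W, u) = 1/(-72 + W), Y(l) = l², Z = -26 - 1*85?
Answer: 2889315/3918212 ≈ 0.73741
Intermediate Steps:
Z = -111 (Z = -26 - 85 = -111)
(30085 - 5390)/(U(-41 - 1*4, Z) + Y(-183)) = (30085 - 5390)/(1/(-72 + (-41 - 1*4)) + (-183)²) = 24695/(1/(-72 + (-41 - 4)) + 33489) = 24695/(1/(-72 - 45) + 33489) = 24695/(1/(-117) + 33489) = 24695/(-1/117 + 33489) = 24695/(3918212/117) = 24695*(117/3918212) = 2889315/3918212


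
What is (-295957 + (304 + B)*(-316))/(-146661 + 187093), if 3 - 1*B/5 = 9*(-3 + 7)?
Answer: -339881/40432 ≈ -8.4062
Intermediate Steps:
B = -165 (B = 15 - 45*(-3 + 7) = 15 - 45*4 = 15 - 5*36 = 15 - 180 = -165)
(-295957 + (304 + B)*(-316))/(-146661 + 187093) = (-295957 + (304 - 165)*(-316))/(-146661 + 187093) = (-295957 + 139*(-316))/40432 = (-295957 - 43924)*(1/40432) = -339881*1/40432 = -339881/40432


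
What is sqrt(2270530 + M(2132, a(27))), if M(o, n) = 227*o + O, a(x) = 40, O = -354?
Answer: 2*sqrt(688535) ≈ 1659.6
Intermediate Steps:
M(o, n) = -354 + 227*o (M(o, n) = 227*o - 354 = -354 + 227*o)
sqrt(2270530 + M(2132, a(27))) = sqrt(2270530 + (-354 + 227*2132)) = sqrt(2270530 + (-354 + 483964)) = sqrt(2270530 + 483610) = sqrt(2754140) = 2*sqrt(688535)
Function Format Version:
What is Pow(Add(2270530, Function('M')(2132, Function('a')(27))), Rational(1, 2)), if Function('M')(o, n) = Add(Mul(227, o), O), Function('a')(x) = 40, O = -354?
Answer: Mul(2, Pow(688535, Rational(1, 2))) ≈ 1659.6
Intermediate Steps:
Function('M')(o, n) = Add(-354, Mul(227, o)) (Function('M')(o, n) = Add(Mul(227, o), -354) = Add(-354, Mul(227, o)))
Pow(Add(2270530, Function('M')(2132, Function('a')(27))), Rational(1, 2)) = Pow(Add(2270530, Add(-354, Mul(227, 2132))), Rational(1, 2)) = Pow(Add(2270530, Add(-354, 483964)), Rational(1, 2)) = Pow(Add(2270530, 483610), Rational(1, 2)) = Pow(2754140, Rational(1, 2)) = Mul(2, Pow(688535, Rational(1, 2)))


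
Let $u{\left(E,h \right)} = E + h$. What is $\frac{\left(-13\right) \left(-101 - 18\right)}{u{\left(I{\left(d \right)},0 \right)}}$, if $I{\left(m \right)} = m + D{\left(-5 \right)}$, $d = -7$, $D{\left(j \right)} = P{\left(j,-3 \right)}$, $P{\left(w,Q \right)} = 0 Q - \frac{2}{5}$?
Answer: $- \frac{7735}{37} \approx -209.05$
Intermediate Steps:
$P{\left(w,Q \right)} = - \frac{2}{5}$ ($P{\left(w,Q \right)} = 0 - \frac{2}{5} = - \frac{2}{5}$)
$D{\left(j \right)} = - \frac{2}{5}$
$I{\left(m \right)} = - \frac{2}{5} + m$ ($I{\left(m \right)} = m - \frac{2}{5} = - \frac{2}{5} + m$)
$\frac{\left(-13\right) \left(-101 - 18\right)}{u{\left(I{\left(d \right)},0 \right)}} = \frac{\left(-13\right) \left(-101 - 18\right)}{\left(- \frac{2}{5} - 7\right) + 0} = \frac{\left(-13\right) \left(-119\right)}{- \frac{37}{5} + 0} = \frac{1547}{- \frac{37}{5}} = 1547 \left(- \frac{5}{37}\right) = - \frac{7735}{37}$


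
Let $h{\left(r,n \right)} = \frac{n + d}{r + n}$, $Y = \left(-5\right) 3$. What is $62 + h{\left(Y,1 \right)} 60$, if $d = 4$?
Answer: $\frac{284}{7} \approx 40.571$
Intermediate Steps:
$Y = -15$
$h{\left(r,n \right)} = \frac{4 + n}{n + r}$ ($h{\left(r,n \right)} = \frac{n + 4}{r + n} = \frac{4 + n}{n + r}$)
$62 + h{\left(Y,1 \right)} 60 = 62 + \frac{4 + 1}{1 - 15} \cdot 60 = 62 + \frac{1}{-14} \cdot 5 \cdot 60 = 62 + \left(- \frac{1}{14}\right) 5 \cdot 60 = 62 - \frac{150}{7} = \frac{284}{7}$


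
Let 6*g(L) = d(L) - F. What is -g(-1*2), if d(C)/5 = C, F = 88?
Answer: 49/3 ≈ 16.333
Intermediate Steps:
d(C) = 5*C
g(L) = -44/3 + 5*L/6 (g(L) = (5*L - 1*88)/6 = (5*L - 88)/6 = (-88 + 5*L)/6 = -44/3 + 5*L/6)
-g(-1*2) = -(-44/3 + 5*(-1*2)/6) = -(-44/3 + (⅚)*(-2)) = -(-44/3 - 5/3) = -1*(-49/3) = 49/3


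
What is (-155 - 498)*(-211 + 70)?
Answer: 92073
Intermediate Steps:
(-155 - 498)*(-211 + 70) = -653*(-141) = 92073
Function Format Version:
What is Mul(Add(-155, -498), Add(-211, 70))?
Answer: 92073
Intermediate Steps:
Mul(Add(-155, -498), Add(-211, 70)) = Mul(-653, -141) = 92073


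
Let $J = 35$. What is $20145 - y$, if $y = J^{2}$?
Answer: $18920$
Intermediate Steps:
$y = 1225$ ($y = 35^{2} = 1225$)
$20145 - y = 20145 - 1225 = 18920$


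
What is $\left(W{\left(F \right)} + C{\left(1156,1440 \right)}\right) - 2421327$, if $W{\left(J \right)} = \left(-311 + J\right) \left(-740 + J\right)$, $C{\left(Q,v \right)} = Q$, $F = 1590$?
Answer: $-1333021$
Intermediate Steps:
$W{\left(J \right)} = \left(-740 + J\right) \left(-311 + J\right)$
$\left(W{\left(F \right)} + C{\left(1156,1440 \right)}\right) - 2421327 = \left(\left(230140 + 1590^{2} - 1671090\right) + 1156\right) - 2421327 = \left(\left(230140 + 2528100 - 1671090\right) + 1156\right) - 2421327 = \left(1087150 + 1156\right) - 2421327 = 1088306 - 2421327 = -1333021$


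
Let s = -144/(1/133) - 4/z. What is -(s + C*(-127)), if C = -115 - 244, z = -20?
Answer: -132206/5 ≈ -26441.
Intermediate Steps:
C = -359
s = -95759/5 (s = -144/(1/133) - 4/(-20) = -144/1/133 - 4*(-1/20) = -144*133 + ⅕ = -19152 + ⅕ = -95759/5 ≈ -19152.)
-(s + C*(-127)) = -(-95759/5 - 359*(-127)) = -(-95759/5 + 45593) = -1*132206/5 = -132206/5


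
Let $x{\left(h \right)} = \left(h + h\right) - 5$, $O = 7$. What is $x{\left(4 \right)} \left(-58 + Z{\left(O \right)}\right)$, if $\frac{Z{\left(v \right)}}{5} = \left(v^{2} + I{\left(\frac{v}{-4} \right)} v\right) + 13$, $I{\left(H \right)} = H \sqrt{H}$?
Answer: $756 - \frac{735 i \sqrt{7}}{8} \approx 756.0 - 243.08 i$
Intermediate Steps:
$x{\left(h \right)} = -5 + 2 h$ ($x{\left(h \right)} = 2 h - 5 = -5 + 2 h$)
$I{\left(H \right)} = H^{\frac{3}{2}}$
$Z{\left(v \right)} = 65 + 5 v^{2} + \frac{5 v \left(- v\right)^{\frac{3}{2}}}{8}$ ($Z{\left(v \right)} = 5 \left(\left(v^{2} + \left(\frac{v}{-4}\right)^{\frac{3}{2}} v\right) + 13\right) = 5 \left(\left(v^{2} + \left(v \left(- \frac{1}{4}\right)\right)^{\frac{3}{2}} v\right) + 13\right) = 5 \left(\left(v^{2} + \left(- \frac{v}{4}\right)^{\frac{3}{2}} v\right) + 13\right) = 5 \left(\left(v^{2} + \frac{\left(- v\right)^{\frac{3}{2}}}{8} v\right) + 13\right) = 5 \left(\left(v^{2} + \frac{v \left(- v\right)^{\frac{3}{2}}}{8}\right) + 13\right) = 5 \left(13 + v^{2} + \frac{v \left(- v\right)^{\frac{3}{2}}}{8}\right) = 65 + 5 v^{2} + \frac{5 v \left(- v\right)^{\frac{3}{2}}}{8}$)
$x{\left(4 \right)} \left(-58 + Z{\left(O \right)}\right) = \left(-5 + 2 \cdot 4\right) \left(-58 + \left(65 + 5 \cdot 7^{2} - \frac{5 \left(\left(-1\right) 7\right)^{\frac{5}{2}}}{8}\right)\right) = \left(-5 + 8\right) \left(-58 + \left(65 + 5 \cdot 49 - \frac{5 \left(-7\right)^{\frac{5}{2}}}{8}\right)\right) = 3 \left(-58 + \left(65 + 245 - \frac{5 \cdot 49 i \sqrt{7}}{8}\right)\right) = 3 \left(-58 + \left(65 + 245 - \frac{245 i \sqrt{7}}{8}\right)\right) = 3 \left(-58 + \left(310 - \frac{245 i \sqrt{7}}{8}\right)\right) = 3 \left(252 - \frac{245 i \sqrt{7}}{8}\right) = 756 - \frac{735 i \sqrt{7}}{8}$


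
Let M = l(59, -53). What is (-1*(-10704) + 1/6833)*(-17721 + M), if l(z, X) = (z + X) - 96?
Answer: -1302704252163/6833 ≈ -1.9065e+8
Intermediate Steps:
l(z, X) = -96 + X + z (l(z, X) = (X + z) - 96 = -96 + X + z)
M = -90 (M = -96 - 53 + 59 = -90)
(-1*(-10704) + 1/6833)*(-17721 + M) = (-1*(-10704) + 1/6833)*(-17721 - 90) = (10704 + 1/6833)*(-17811) = (73140433/6833)*(-17811) = -1302704252163/6833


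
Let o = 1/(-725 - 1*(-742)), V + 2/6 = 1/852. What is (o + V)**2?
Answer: 15673681/209786256 ≈ 0.074713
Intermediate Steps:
V = -283/852 (V = -1/3 + 1/852 = -283/852 ≈ -0.33216)
o = 1/17 (o = 1/(-725 + 742) = 1/17 ≈ 0.058824)
(o + V)**2 = (1/17 - 283/852)**2 = (-3959/14484)**2 = 15673681/209786256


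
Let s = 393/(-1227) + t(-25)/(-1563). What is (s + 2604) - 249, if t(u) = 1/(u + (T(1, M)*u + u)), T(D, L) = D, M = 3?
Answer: 112895177809/47945025 ≈ 2354.7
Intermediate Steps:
t(u) = 1/(3*u) (t(u) = 1/(u + (1*u + u)) = 1/(u + (u + u)) = 1/(u + 2*u) = 1/(3*u))
s = -15356066/47945025 (s = 393/(-1227) + ((⅓)/(-25))/(-1563) = 393*(-1/1227) + ((⅓)*(-1/25))*(-1/1563) = -131/409 - 1/75*(-1/1563) = -131/409 + 1/117225 = -15356066/47945025 ≈ -0.32028)
(s + 2604) - 249 = (-15356066/47945025 + 2604) - 249 = 124833489034/47945025 - 249 = 112895177809/47945025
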